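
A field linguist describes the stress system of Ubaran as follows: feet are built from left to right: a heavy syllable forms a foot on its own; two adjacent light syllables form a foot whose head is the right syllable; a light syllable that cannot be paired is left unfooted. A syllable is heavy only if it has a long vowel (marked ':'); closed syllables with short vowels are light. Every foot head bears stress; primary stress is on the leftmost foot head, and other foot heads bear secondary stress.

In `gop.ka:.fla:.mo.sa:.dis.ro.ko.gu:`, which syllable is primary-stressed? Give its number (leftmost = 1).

Weights: 1 gop L, 2 ka: H, 3 fla: H, 4 mo L, 5 sa: H, 6 dis L, 7 ro L, 8 ko L, 9 gu: H.
Parse left to right (heavy = foot alone; LL = one foot; stranded L unfooted): gop (ˈka:) (ˈfla:) mo (ˈsa:) (dis.ˈro) ko (ˈgu:).
Foot heads: 2, 3, 5, 7, 9.
Primary stress on the leftmost head = syllable 2.
Primary stress: syllable 2 → gop.ˈka:.fla:.mo.sa:.dis.ro.ko.gu:.

2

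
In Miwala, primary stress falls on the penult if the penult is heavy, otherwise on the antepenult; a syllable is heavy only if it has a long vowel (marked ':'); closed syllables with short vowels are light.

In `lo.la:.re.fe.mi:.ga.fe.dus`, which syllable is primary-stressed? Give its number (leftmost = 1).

6

Weights: 6 ga L, 7 fe L, 8 dus L.
The penult (syllable 7, fe) is light, so stress falls on the antepenult (syllable 6, ga).
Primary stress: syllable 6 → lo.la:.re.fe.mi:.ˈga.fe.dus.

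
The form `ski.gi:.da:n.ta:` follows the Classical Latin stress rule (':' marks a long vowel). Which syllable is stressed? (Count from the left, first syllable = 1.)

Classical Latin: stress the penult if heavy (long vowel or closed), else the antepenult.
Weights: 2 gi: H, 3 da:n H, 4 ta: H.
The penult (syllable 3, da:n) is heavy, so it takes stress.
Stress on syllable 3: ski.gi:.ˈda:n.ta:.

3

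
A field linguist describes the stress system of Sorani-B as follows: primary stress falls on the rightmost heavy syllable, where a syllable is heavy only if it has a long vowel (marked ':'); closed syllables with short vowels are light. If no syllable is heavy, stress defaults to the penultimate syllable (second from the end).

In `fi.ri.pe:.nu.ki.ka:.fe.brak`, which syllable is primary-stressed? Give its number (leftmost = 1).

Weights: 1 fi L, 2 ri L, 3 pe: H, 4 nu L, 5 ki L, 6 ka: H, 7 fe L, 8 brak L.
Heavy syllables in the domain: 3, 6. The rightmost is syllable 6 (ka:).
Primary stress: syllable 6 → fi.ri.pe:.nu.ki.ˈka:.fe.brak.

6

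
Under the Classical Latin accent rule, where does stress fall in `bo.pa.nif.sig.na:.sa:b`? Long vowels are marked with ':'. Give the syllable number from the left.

Classical Latin: stress the penult if heavy (long vowel or closed), else the antepenult.
Weights: 4 sig H, 5 na: H, 6 sa:b H.
The penult (syllable 5, na:) is heavy, so it takes stress.
Stress on syllable 5: bo.pa.nif.sig.ˈna:.sa:b.

5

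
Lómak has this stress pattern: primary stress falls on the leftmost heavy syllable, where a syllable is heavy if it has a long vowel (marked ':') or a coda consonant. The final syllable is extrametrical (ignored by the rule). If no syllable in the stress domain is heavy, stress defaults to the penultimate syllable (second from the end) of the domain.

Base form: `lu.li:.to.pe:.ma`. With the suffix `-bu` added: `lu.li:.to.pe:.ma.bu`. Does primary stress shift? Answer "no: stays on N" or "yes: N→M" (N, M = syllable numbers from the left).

Base `lu.li:.to.pe:.ma` (5 syllables):
  The final syllable (5, ma) is extrametrical; the stress domain is syllables 1–4.
  Weights: 1 lu L, 2 li: H, 3 to L, 4 pe: H.
  Heavy syllables in the domain: 2, 4. The leftmost is syllable 2 (li:).
  → primary stress on syllable 2.
Suffixed `lu.li:.to.pe:.ma.bu` (6 syllables):
  The final syllable (6, bu) is extrametrical; the stress domain is syllables 1–5.
  Weights: 1 lu L, 2 li: H, 3 to L, 4 pe: H, 5 ma L.
  Heavy syllables in the domain: 2, 4. The leftmost is syllable 2 (li:).
  → primary stress on syllable 2.

no: stays on 2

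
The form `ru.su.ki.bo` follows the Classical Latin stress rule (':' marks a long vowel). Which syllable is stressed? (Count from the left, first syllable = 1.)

Classical Latin: stress the penult if heavy (long vowel or closed), else the antepenult.
Weights: 2 su L, 3 ki L, 4 bo L.
The penult (syllable 3, ki) is light, so stress falls on the antepenult (syllable 2, su).
Stress on syllable 2: ru.ˈsu.ki.bo.

2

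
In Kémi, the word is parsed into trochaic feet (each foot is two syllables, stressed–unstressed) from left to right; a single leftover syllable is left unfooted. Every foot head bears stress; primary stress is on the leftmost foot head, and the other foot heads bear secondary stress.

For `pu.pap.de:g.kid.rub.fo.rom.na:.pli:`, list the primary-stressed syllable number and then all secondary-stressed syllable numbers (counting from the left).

Parse left to right into trochaic (ˈσσ) feet: (ˈpu.pap) (ˈde:g.kid) (ˈrub.fo) (ˈrom.na:) pli:. Syllable 9 is left unfooted.
Foot heads (stressed positions): 1, 3, 5, 7.
End Rule Leftmost: primary stress on the leftmost head = syllable 1.
Secondary stress on 3, 5, 7: ˈpu.pap.ˌde:g.kid.ˌrub.fo.ˌrom.na:.pli:.

primary 1, secondary 3, 5, 7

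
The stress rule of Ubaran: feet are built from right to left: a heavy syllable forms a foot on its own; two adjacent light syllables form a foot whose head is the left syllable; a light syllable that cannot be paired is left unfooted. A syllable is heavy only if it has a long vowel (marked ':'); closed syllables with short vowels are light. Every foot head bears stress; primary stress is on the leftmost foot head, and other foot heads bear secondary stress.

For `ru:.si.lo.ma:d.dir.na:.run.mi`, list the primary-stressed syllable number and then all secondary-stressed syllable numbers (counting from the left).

primary 1, secondary 2, 4, 6, 7

Weights: 1 ru: H, 2 si L, 3 lo L, 4 ma:d H, 5 dir L, 6 na: H, 7 run L, 8 mi L.
Parse right to left (heavy = foot alone; LL = one foot; stranded L unfooted): (ˈru:) (ˈsi.lo) (ˈma:d) dir (ˈna:) (ˈrun.mi).
Foot heads: 1, 2, 4, 6, 7.
Primary stress on the leftmost head = syllable 1.
Secondary stress on 2, 4, 6, 7: ˈru:.ˌsi.lo.ˌma:d.dir.ˌna:.ˌrun.mi.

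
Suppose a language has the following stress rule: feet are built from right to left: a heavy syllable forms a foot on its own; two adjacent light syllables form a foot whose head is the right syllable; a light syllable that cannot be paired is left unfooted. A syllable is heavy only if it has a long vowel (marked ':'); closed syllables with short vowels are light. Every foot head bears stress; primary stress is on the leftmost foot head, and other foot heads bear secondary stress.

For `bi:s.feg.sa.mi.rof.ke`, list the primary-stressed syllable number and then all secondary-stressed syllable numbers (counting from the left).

Weights: 1 bi:s H, 2 feg L, 3 sa L, 4 mi L, 5 rof L, 6 ke L.
Parse right to left (heavy = foot alone; LL = one foot; stranded L unfooted): (ˈbi:s) feg (sa.ˈmi) (rof.ˈke).
Foot heads: 1, 4, 6.
Primary stress on the leftmost head = syllable 1.
Secondary stress on 4, 6: ˈbi:s.feg.sa.ˌmi.rof.ˌke.

primary 1, secondary 4, 6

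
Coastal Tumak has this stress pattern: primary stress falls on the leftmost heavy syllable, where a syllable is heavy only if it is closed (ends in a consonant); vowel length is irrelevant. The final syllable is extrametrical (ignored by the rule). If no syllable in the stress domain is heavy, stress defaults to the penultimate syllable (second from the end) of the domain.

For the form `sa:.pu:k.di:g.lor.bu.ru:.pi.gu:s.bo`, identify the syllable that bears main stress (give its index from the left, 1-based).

2

The final syllable (9, bo) is extrametrical; the stress domain is syllables 1–8.
Weights: 1 sa: L, 2 pu:k H, 3 di:g H, 4 lor H, 5 bu L, 6 ru: L, 7 pi L, 8 gu:s H.
Heavy syllables in the domain: 2, 3, 4, 8. The leftmost is syllable 2 (pu:k).
Primary stress: syllable 2 → sa:.ˈpu:k.di:g.lor.bu.ru:.pi.gu:s.bo.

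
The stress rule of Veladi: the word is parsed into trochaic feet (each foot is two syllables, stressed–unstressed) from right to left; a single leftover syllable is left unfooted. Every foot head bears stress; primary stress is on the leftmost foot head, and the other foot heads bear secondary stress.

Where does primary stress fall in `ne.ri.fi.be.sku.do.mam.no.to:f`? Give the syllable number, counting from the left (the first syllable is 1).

Parse right to left into trochaic (ˈσσ) feet: ne (ˈri.fi) (ˈbe.sku) (ˈdo.mam) (ˈno.to:f). Syllable 1 is left unfooted.
Foot heads (stressed positions): 2, 4, 6, 8.
End Rule Leftmost: primary stress on the leftmost head = syllable 2.
Primary stress: syllable 2 → ne.ˈri.fi.be.sku.do.mam.no.to:f.

2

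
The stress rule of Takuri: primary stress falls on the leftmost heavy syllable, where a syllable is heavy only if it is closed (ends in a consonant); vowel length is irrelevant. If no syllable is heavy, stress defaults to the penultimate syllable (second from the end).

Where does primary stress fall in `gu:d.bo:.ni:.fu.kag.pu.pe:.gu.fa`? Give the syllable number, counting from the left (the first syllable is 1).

1

Weights: 1 gu:d H, 2 bo: L, 3 ni: L, 4 fu L, 5 kag H, 6 pu L, 7 pe: L, 8 gu L, 9 fa L.
Heavy syllables in the domain: 1, 5. The leftmost is syllable 1 (gu:d).
Primary stress: syllable 1 → ˈgu:d.bo:.ni:.fu.kag.pu.pe:.gu.fa.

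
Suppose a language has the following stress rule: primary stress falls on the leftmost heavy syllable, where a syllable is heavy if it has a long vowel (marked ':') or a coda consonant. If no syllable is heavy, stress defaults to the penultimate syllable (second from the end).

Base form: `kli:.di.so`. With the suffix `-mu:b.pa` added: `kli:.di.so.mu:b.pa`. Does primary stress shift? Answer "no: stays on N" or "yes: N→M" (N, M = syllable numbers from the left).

no: stays on 1

Base `kli:.di.so` (3 syllables):
  Weights: 1 kli: H, 2 di L, 3 so L.
  Heavy syllables in the domain: 1. The leftmost is syllable 1 (kli:).
  → primary stress on syllable 1.
Suffixed `kli:.di.so.mu:b.pa` (5 syllables):
  Weights: 1 kli: H, 2 di L, 3 so L, 4 mu:b H, 5 pa L.
  Heavy syllables in the domain: 1, 4. The leftmost is syllable 1 (kli:).
  → primary stress on syllable 1.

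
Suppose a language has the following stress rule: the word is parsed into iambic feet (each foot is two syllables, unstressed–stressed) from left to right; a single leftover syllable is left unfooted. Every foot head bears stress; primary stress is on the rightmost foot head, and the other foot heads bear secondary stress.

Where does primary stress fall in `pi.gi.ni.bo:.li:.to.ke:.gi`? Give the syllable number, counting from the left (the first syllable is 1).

Parse left to right into iambic (σˈσ) feet: (pi.ˈgi) (ni.ˈbo:) (li:.ˈto) (ke:.ˈgi).
Foot heads (stressed positions): 2, 4, 6, 8.
End Rule Rightmost: primary stress on the rightmost head = syllable 8.
Primary stress: syllable 8 → pi.gi.ni.bo:.li:.to.ke:.ˈgi.

8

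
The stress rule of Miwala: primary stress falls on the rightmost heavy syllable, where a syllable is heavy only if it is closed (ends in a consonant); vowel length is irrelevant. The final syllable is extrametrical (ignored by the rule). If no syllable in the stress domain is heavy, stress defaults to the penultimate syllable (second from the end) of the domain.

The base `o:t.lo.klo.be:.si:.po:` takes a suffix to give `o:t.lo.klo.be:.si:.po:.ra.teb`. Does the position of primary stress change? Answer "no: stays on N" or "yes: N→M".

no: stays on 1

Base `o:t.lo.klo.be:.si:.po:` (6 syllables):
  The final syllable (6, po:) is extrametrical; the stress domain is syllables 1–5.
  Weights: 1 o:t H, 2 lo L, 3 klo L, 4 be: L, 5 si: L.
  Heavy syllables in the domain: 1. The rightmost is syllable 1 (o:t).
  → primary stress on syllable 1.
Suffixed `o:t.lo.klo.be:.si:.po:.ra.teb` (8 syllables):
  The final syllable (8, teb) is extrametrical; the stress domain is syllables 1–7.
  Weights: 1 o:t H, 2 lo L, 3 klo L, 4 be: L, 5 si: L, 6 po: L, 7 ra L.
  Heavy syllables in the domain: 1. The rightmost is syllable 1 (o:t).
  → primary stress on syllable 1.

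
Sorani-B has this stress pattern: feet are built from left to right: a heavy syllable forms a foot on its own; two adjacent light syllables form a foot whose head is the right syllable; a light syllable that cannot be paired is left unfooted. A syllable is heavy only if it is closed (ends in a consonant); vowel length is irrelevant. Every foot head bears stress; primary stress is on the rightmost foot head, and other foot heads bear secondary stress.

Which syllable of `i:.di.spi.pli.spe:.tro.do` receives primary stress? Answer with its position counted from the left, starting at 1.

Weights: 1 i: L, 2 di L, 3 spi L, 4 pli L, 5 spe: L, 6 tro L, 7 do L.
Parse left to right (heavy = foot alone; LL = one foot; stranded L unfooted): (i:.ˈdi) (spi.ˈpli) (spe:.ˈtro) do.
Foot heads: 2, 4, 6.
Primary stress on the rightmost head = syllable 6.
Primary stress: syllable 6 → i:.di.spi.pli.spe:.ˈtro.do.

6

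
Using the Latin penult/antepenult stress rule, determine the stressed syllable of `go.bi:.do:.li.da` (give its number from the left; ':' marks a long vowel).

3

Classical Latin: stress the penult if heavy (long vowel or closed), else the antepenult.
Weights: 3 do: H, 4 li L, 5 da L.
The penult (syllable 4, li) is light, so stress falls on the antepenult (syllable 3, do:).
Stress on syllable 3: go.bi:.ˈdo:.li.da.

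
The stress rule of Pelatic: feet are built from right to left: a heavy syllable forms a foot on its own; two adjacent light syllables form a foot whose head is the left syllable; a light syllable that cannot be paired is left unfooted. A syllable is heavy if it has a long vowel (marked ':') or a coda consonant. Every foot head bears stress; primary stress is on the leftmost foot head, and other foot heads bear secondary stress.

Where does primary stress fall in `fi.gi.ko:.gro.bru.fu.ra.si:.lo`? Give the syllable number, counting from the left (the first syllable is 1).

Weights: 1 fi L, 2 gi L, 3 ko: H, 4 gro L, 5 bru L, 6 fu L, 7 ra L, 8 si: H, 9 lo L.
Parse right to left (heavy = foot alone; LL = one foot; stranded L unfooted): (ˈfi.gi) (ˈko:) (ˈgro.bru) (ˈfu.ra) (ˈsi:) lo.
Foot heads: 1, 3, 4, 6, 8.
Primary stress on the leftmost head = syllable 1.
Primary stress: syllable 1 → ˈfi.gi.ko:.gro.bru.fu.ra.si:.lo.

1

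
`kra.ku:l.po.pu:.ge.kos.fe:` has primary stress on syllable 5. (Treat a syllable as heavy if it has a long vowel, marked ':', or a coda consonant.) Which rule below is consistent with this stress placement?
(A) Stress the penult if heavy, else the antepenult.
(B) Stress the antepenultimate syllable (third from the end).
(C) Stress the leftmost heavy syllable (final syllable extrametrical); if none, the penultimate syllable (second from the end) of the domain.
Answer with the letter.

B

Rule A → syllable 6 (observed: 5).
Rule B → syllable 5 ✓.
Rule C → syllable 2 (observed: 5).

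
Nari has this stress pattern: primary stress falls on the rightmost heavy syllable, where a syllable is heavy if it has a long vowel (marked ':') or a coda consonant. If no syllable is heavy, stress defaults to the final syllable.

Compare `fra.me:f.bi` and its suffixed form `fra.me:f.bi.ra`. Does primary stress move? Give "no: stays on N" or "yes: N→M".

no: stays on 2

Base `fra.me:f.bi` (3 syllables):
  Weights: 1 fra L, 2 me:f H, 3 bi L.
  Heavy syllables in the domain: 2. The rightmost is syllable 2 (me:f).
  → primary stress on syllable 2.
Suffixed `fra.me:f.bi.ra` (4 syllables):
  Weights: 1 fra L, 2 me:f H, 3 bi L, 4 ra L.
  Heavy syllables in the domain: 2. The rightmost is syllable 2 (me:f).
  → primary stress on syllable 2.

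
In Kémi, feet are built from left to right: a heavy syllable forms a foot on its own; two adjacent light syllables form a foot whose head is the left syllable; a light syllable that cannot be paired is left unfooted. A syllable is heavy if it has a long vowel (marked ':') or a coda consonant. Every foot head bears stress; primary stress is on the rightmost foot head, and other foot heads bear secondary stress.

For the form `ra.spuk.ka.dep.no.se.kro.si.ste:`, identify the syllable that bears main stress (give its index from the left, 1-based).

9

Weights: 1 ra L, 2 spuk H, 3 ka L, 4 dep H, 5 no L, 6 se L, 7 kro L, 8 si L, 9 ste: H.
Parse left to right (heavy = foot alone; LL = one foot; stranded L unfooted): ra (ˈspuk) ka (ˈdep) (ˈno.se) (ˈkro.si) (ˈste:).
Foot heads: 2, 4, 5, 7, 9.
Primary stress on the rightmost head = syllable 9.
Primary stress: syllable 9 → ra.spuk.ka.dep.no.se.kro.si.ˈste:.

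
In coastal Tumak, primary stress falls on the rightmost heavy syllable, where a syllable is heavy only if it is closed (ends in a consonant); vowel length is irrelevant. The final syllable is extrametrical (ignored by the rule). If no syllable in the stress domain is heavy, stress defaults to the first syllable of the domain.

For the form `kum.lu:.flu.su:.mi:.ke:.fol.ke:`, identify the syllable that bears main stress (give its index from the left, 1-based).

The final syllable (8, ke:) is extrametrical; the stress domain is syllables 1–7.
Weights: 1 kum H, 2 lu: L, 3 flu L, 4 su: L, 5 mi: L, 6 ke: L, 7 fol H.
Heavy syllables in the domain: 1, 7. The rightmost is syllable 7 (fol).
Primary stress: syllable 7 → kum.lu:.flu.su:.mi:.ke:.ˈfol.ke:.

7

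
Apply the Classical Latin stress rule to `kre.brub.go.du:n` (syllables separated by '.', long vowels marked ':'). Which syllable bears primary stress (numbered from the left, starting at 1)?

Classical Latin: stress the penult if heavy (long vowel or closed), else the antepenult.
Weights: 2 brub H, 3 go L, 4 du:n H.
The penult (syllable 3, go) is light, so stress falls on the antepenult (syllable 2, brub).
Stress on syllable 2: kre.ˈbrub.go.du:n.

2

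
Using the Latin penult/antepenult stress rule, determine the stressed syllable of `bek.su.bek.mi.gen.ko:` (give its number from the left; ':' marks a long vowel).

Classical Latin: stress the penult if heavy (long vowel or closed), else the antepenult.
Weights: 4 mi L, 5 gen H, 6 ko: H.
The penult (syllable 5, gen) is heavy, so it takes stress.
Stress on syllable 5: bek.su.bek.mi.ˈgen.ko:.

5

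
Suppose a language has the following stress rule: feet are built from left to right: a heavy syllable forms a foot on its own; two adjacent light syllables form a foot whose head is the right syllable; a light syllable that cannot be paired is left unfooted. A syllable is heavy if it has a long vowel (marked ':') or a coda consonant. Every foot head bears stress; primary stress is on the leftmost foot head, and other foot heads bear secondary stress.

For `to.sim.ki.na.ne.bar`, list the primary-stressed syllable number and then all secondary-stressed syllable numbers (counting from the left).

primary 2, secondary 4, 6

Weights: 1 to L, 2 sim H, 3 ki L, 4 na L, 5 ne L, 6 bar H.
Parse left to right (heavy = foot alone; LL = one foot; stranded L unfooted): to (ˈsim) (ki.ˈna) ne (ˈbar).
Foot heads: 2, 4, 6.
Primary stress on the leftmost head = syllable 2.
Secondary stress on 4, 6: to.ˈsim.ki.ˌna.ne.ˌbar.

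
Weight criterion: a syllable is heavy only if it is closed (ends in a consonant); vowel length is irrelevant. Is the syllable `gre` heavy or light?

light

`gre`: short vowel, open (no coda). Open (no coda) → light.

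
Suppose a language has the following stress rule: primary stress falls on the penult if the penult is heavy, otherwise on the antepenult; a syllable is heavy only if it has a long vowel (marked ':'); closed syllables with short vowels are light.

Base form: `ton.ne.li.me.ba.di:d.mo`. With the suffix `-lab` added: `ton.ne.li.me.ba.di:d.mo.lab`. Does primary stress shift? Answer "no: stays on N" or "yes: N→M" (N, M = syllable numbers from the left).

no: stays on 6

Base `ton.ne.li.me.ba.di:d.mo` (7 syllables):
  Weights: 5 ba L, 6 di:d H, 7 mo L.
  The penult (syllable 6, di:d) is heavy, so it takes stress.
  → primary stress on syllable 6.
Suffixed `ton.ne.li.me.ba.di:d.mo.lab` (8 syllables):
  Weights: 6 di:d H, 7 mo L, 8 lab L.
  The penult (syllable 7, mo) is light, so stress falls on the antepenult (syllable 6, di:d).
  → primary stress on syllable 6.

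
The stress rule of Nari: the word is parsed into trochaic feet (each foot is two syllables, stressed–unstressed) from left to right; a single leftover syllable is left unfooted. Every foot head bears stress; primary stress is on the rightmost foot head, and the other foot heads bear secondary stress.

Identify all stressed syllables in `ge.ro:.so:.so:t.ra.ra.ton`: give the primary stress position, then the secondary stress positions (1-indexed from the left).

Parse left to right into trochaic (ˈσσ) feet: (ˈge.ro:) (ˈso:.so:t) (ˈra.ra) ton. Syllable 7 is left unfooted.
Foot heads (stressed positions): 1, 3, 5.
End Rule Rightmost: primary stress on the rightmost head = syllable 5.
Secondary stress on 1, 3: ˌge.ro:.ˌso:.so:t.ˈra.ra.ton.

primary 5, secondary 1, 3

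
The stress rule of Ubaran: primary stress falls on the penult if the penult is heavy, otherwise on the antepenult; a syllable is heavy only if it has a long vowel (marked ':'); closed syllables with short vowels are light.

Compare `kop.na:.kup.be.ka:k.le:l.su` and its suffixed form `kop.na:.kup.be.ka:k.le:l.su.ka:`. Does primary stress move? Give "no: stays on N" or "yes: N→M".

Base `kop.na:.kup.be.ka:k.le:l.su` (7 syllables):
  Weights: 5 ka:k H, 6 le:l H, 7 su L.
  The penult (syllable 6, le:l) is heavy, so it takes stress.
  → primary stress on syllable 6.
Suffixed `kop.na:.kup.be.ka:k.le:l.su.ka:` (8 syllables):
  Weights: 6 le:l H, 7 su L, 8 ka: H.
  The penult (syllable 7, su) is light, so stress falls on the antepenult (syllable 6, le:l).
  → primary stress on syllable 6.

no: stays on 6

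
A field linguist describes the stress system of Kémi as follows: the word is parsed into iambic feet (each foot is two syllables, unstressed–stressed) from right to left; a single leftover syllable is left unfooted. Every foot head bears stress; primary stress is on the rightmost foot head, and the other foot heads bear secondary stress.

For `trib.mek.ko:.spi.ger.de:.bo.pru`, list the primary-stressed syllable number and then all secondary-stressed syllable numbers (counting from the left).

primary 8, secondary 2, 4, 6

Parse right to left into iambic (σˈσ) feet: (trib.ˈmek) (ko:.ˈspi) (ger.ˈde:) (bo.ˈpru).
Foot heads (stressed positions): 2, 4, 6, 8.
End Rule Rightmost: primary stress on the rightmost head = syllable 8.
Secondary stress on 2, 4, 6: trib.ˌmek.ko:.ˌspi.ger.ˌde:.bo.ˈpru.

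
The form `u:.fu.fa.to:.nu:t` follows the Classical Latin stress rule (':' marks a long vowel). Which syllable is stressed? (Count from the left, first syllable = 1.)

Classical Latin: stress the penult if heavy (long vowel or closed), else the antepenult.
Weights: 3 fa L, 4 to: H, 5 nu:t H.
The penult (syllable 4, to:) is heavy, so it takes stress.
Stress on syllable 4: u:.fu.fa.ˈto:.nu:t.

4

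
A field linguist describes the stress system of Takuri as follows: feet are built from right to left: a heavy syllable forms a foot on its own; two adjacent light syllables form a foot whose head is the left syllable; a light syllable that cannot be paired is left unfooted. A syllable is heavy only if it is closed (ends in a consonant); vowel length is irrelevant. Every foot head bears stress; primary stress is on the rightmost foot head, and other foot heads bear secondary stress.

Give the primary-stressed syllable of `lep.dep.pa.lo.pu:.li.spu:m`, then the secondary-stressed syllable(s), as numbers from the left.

primary 7, secondary 1, 2, 3, 5

Weights: 1 lep H, 2 dep H, 3 pa L, 4 lo L, 5 pu: L, 6 li L, 7 spu:m H.
Parse right to left (heavy = foot alone; LL = one foot; stranded L unfooted): (ˈlep) (ˈdep) (ˈpa.lo) (ˈpu:.li) (ˈspu:m).
Foot heads: 1, 2, 3, 5, 7.
Primary stress on the rightmost head = syllable 7.
Secondary stress on 1, 2, 3, 5: ˌlep.ˌdep.ˌpa.lo.ˌpu:.li.ˈspu:m.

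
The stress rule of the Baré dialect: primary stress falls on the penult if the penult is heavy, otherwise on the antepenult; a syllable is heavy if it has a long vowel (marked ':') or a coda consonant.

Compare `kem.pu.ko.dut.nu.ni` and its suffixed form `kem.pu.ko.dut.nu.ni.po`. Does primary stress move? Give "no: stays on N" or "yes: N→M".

yes: 4→5

Base `kem.pu.ko.dut.nu.ni` (6 syllables):
  Weights: 4 dut H, 5 nu L, 6 ni L.
  The penult (syllable 5, nu) is light, so stress falls on the antepenult (syllable 4, dut).
  → primary stress on syllable 4.
Suffixed `kem.pu.ko.dut.nu.ni.po` (7 syllables):
  Weights: 5 nu L, 6 ni L, 7 po L.
  The penult (syllable 6, ni) is light, so stress falls on the antepenult (syllable 5, nu).
  → primary stress on syllable 5.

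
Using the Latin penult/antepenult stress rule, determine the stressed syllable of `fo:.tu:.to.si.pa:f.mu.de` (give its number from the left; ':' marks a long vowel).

Classical Latin: stress the penult if heavy (long vowel or closed), else the antepenult.
Weights: 5 pa:f H, 6 mu L, 7 de L.
The penult (syllable 6, mu) is light, so stress falls on the antepenult (syllable 5, pa:f).
Stress on syllable 5: fo:.tu:.to.si.ˈpa:f.mu.de.

5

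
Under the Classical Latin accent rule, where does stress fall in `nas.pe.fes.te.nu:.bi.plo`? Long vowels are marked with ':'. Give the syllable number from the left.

Classical Latin: stress the penult if heavy (long vowel or closed), else the antepenult.
Weights: 5 nu: H, 6 bi L, 7 plo L.
The penult (syllable 6, bi) is light, so stress falls on the antepenult (syllable 5, nu:).
Stress on syllable 5: nas.pe.fes.te.ˈnu:.bi.plo.

5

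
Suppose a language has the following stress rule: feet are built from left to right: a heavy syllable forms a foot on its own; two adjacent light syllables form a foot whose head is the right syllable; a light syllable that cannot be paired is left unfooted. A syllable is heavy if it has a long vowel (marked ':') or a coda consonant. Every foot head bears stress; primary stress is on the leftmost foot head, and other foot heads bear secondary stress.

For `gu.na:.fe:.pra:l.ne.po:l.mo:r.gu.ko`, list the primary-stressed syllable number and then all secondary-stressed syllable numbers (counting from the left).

Weights: 1 gu L, 2 na: H, 3 fe: H, 4 pra:l H, 5 ne L, 6 po:l H, 7 mo:r H, 8 gu L, 9 ko L.
Parse left to right (heavy = foot alone; LL = one foot; stranded L unfooted): gu (ˈna:) (ˈfe:) (ˈpra:l) ne (ˈpo:l) (ˈmo:r) (gu.ˈko).
Foot heads: 2, 3, 4, 6, 7, 9.
Primary stress on the leftmost head = syllable 2.
Secondary stress on 3, 4, 6, 7, 9: gu.ˈna:.ˌfe:.ˌpra:l.ne.ˌpo:l.ˌmo:r.gu.ˌko.

primary 2, secondary 3, 4, 6, 7, 9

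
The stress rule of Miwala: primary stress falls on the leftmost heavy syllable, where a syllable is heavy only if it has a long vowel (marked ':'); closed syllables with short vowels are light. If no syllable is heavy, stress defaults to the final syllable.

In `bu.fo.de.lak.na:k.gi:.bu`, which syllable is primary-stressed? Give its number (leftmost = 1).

Weights: 1 bu L, 2 fo L, 3 de L, 4 lak L, 5 na:k H, 6 gi: H, 7 bu L.
Heavy syllables in the domain: 5, 6. The leftmost is syllable 5 (na:k).
Primary stress: syllable 5 → bu.fo.de.lak.ˈna:k.gi:.bu.

5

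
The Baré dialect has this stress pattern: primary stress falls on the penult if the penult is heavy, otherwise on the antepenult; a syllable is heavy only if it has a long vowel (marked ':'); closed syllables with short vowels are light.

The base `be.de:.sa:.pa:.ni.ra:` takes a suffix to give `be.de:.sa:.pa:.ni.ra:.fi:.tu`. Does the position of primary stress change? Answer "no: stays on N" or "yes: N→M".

Base `be.de:.sa:.pa:.ni.ra:` (6 syllables):
  Weights: 4 pa: H, 5 ni L, 6 ra: H.
  The penult (syllable 5, ni) is light, so stress falls on the antepenult (syllable 4, pa:).
  → primary stress on syllable 4.
Suffixed `be.de:.sa:.pa:.ni.ra:.fi:.tu` (8 syllables):
  Weights: 6 ra: H, 7 fi: H, 8 tu L.
  The penult (syllable 7, fi:) is heavy, so it takes stress.
  → primary stress on syllable 7.

yes: 4→7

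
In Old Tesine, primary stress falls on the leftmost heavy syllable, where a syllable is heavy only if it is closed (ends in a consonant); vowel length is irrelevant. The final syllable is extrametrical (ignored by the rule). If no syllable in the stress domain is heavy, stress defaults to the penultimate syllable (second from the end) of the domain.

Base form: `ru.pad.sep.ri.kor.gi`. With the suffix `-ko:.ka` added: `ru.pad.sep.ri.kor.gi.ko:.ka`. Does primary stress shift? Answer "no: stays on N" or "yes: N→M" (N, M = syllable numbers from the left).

no: stays on 2

Base `ru.pad.sep.ri.kor.gi` (6 syllables):
  The final syllable (6, gi) is extrametrical; the stress domain is syllables 1–5.
  Weights: 1 ru L, 2 pad H, 3 sep H, 4 ri L, 5 kor H.
  Heavy syllables in the domain: 2, 3, 5. The leftmost is syllable 2 (pad).
  → primary stress on syllable 2.
Suffixed `ru.pad.sep.ri.kor.gi.ko:.ka` (8 syllables):
  The final syllable (8, ka) is extrametrical; the stress domain is syllables 1–7.
  Weights: 1 ru L, 2 pad H, 3 sep H, 4 ri L, 5 kor H, 6 gi L, 7 ko: L.
  Heavy syllables in the domain: 2, 3, 5. The leftmost is syllable 2 (pad).
  → primary stress on syllable 2.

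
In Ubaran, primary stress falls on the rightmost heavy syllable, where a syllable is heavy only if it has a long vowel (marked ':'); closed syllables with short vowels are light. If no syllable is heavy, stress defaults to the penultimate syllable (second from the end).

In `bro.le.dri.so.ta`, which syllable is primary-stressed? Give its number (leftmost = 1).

4

Weights: 1 bro L, 2 le L, 3 dri L, 4 so L, 5 ta L.
No heavy syllable in the domain; default to the penultimate syllable (second from the end) = syllable 4.
Primary stress: syllable 4 → bro.le.dri.ˈso.ta.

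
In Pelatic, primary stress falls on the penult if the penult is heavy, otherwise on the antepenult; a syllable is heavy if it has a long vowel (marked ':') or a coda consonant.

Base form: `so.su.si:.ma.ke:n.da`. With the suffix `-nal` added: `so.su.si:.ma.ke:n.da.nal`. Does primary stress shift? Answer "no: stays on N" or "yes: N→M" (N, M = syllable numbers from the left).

Base `so.su.si:.ma.ke:n.da` (6 syllables):
  Weights: 4 ma L, 5 ke:n H, 6 da L.
  The penult (syllable 5, ke:n) is heavy, so it takes stress.
  → primary stress on syllable 5.
Suffixed `so.su.si:.ma.ke:n.da.nal` (7 syllables):
  Weights: 5 ke:n H, 6 da L, 7 nal H.
  The penult (syllable 6, da) is light, so stress falls on the antepenult (syllable 5, ke:n).
  → primary stress on syllable 5.

no: stays on 5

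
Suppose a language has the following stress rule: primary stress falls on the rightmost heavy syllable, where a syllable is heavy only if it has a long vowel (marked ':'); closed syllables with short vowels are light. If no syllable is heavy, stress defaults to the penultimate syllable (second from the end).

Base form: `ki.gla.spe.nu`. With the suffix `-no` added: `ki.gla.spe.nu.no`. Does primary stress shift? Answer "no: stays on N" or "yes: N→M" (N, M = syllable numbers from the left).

Base `ki.gla.spe.nu` (4 syllables):
  Weights: 1 ki L, 2 gla L, 3 spe L, 4 nu L.
  No heavy syllable in the domain; default to the penultimate syllable (second from the end) = syllable 3.
  → primary stress on syllable 3.
Suffixed `ki.gla.spe.nu.no` (5 syllables):
  Weights: 1 ki L, 2 gla L, 3 spe L, 4 nu L, 5 no L.
  No heavy syllable in the domain; default to the penultimate syllable (second from the end) = syllable 4.
  → primary stress on syllable 4.

yes: 3→4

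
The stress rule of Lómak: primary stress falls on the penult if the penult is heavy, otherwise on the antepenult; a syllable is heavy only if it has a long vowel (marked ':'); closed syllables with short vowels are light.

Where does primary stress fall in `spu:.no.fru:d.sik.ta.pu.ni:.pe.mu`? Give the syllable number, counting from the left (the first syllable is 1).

Weights: 7 ni: H, 8 pe L, 9 mu L.
The penult (syllable 8, pe) is light, so stress falls on the antepenult (syllable 7, ni:).
Primary stress: syllable 7 → spu:.no.fru:d.sik.ta.pu.ˈni:.pe.mu.

7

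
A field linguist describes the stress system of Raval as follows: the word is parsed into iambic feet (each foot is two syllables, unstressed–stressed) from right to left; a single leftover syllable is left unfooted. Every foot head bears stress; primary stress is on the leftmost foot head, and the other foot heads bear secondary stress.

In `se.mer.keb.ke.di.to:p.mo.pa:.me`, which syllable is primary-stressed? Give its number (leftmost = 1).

Parse right to left into iambic (σˈσ) feet: se (mer.ˈkeb) (ke.ˈdi) (to:p.ˈmo) (pa:.ˈme). Syllable 1 is left unfooted.
Foot heads (stressed positions): 3, 5, 7, 9.
End Rule Leftmost: primary stress on the leftmost head = syllable 3.
Primary stress: syllable 3 → se.mer.ˈkeb.ke.di.to:p.mo.pa:.me.

3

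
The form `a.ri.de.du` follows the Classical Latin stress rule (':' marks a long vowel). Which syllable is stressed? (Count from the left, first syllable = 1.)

2

Classical Latin: stress the penult if heavy (long vowel or closed), else the antepenult.
Weights: 2 ri L, 3 de L, 4 du L.
The penult (syllable 3, de) is light, so stress falls on the antepenult (syllable 2, ri).
Stress on syllable 2: a.ˈri.de.du.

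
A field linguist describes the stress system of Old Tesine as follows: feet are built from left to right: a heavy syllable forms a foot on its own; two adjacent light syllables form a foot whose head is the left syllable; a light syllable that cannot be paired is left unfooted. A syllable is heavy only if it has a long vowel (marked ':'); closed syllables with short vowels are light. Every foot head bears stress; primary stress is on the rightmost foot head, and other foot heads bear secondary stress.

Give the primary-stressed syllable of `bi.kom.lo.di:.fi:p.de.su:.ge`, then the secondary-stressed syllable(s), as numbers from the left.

primary 7, secondary 1, 4, 5

Weights: 1 bi L, 2 kom L, 3 lo L, 4 di: H, 5 fi:p H, 6 de L, 7 su: H, 8 ge L.
Parse left to right (heavy = foot alone; LL = one foot; stranded L unfooted): (ˈbi.kom) lo (ˈdi:) (ˈfi:p) de (ˈsu:) ge.
Foot heads: 1, 4, 5, 7.
Primary stress on the rightmost head = syllable 7.
Secondary stress on 1, 4, 5: ˌbi.kom.lo.ˌdi:.ˌfi:p.de.ˈsu:.ge.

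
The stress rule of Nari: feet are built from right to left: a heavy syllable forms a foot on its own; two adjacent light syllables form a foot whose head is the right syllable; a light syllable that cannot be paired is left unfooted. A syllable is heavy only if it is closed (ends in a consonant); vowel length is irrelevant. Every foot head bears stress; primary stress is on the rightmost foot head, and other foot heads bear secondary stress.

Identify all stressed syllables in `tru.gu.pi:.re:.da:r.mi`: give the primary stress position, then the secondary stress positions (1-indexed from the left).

primary 5, secondary 2, 4

Weights: 1 tru L, 2 gu L, 3 pi: L, 4 re: L, 5 da:r H, 6 mi L.
Parse right to left (heavy = foot alone; LL = one foot; stranded L unfooted): (tru.ˈgu) (pi:.ˈre:) (ˈda:r) mi.
Foot heads: 2, 4, 5.
Primary stress on the rightmost head = syllable 5.
Secondary stress on 2, 4: tru.ˌgu.pi:.ˌre:.ˈda:r.mi.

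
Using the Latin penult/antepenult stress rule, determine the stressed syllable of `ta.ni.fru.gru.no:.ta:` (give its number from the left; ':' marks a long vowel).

5

Classical Latin: stress the penult if heavy (long vowel or closed), else the antepenult.
Weights: 4 gru L, 5 no: H, 6 ta: H.
The penult (syllable 5, no:) is heavy, so it takes stress.
Stress on syllable 5: ta.ni.fru.gru.ˈno:.ta:.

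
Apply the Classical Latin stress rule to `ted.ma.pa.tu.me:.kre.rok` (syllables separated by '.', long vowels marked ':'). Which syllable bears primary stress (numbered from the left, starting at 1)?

5

Classical Latin: stress the penult if heavy (long vowel or closed), else the antepenult.
Weights: 5 me: H, 6 kre L, 7 rok H.
The penult (syllable 6, kre) is light, so stress falls on the antepenult (syllable 5, me:).
Stress on syllable 5: ted.ma.pa.tu.ˈme:.kre.rok.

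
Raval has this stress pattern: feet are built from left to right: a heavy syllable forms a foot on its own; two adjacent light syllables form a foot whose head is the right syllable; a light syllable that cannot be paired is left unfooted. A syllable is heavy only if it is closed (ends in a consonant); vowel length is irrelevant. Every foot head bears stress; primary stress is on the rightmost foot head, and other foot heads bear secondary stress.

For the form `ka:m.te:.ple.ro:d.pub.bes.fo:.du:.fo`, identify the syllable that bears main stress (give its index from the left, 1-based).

Weights: 1 ka:m H, 2 te: L, 3 ple L, 4 ro:d H, 5 pub H, 6 bes H, 7 fo: L, 8 du: L, 9 fo L.
Parse left to right (heavy = foot alone; LL = one foot; stranded L unfooted): (ˈka:m) (te:.ˈple) (ˈro:d) (ˈpub) (ˈbes) (fo:.ˈdu:) fo.
Foot heads: 1, 3, 4, 5, 6, 8.
Primary stress on the rightmost head = syllable 8.
Primary stress: syllable 8 → ka:m.te:.ple.ro:d.pub.bes.fo:.ˈdu:.fo.

8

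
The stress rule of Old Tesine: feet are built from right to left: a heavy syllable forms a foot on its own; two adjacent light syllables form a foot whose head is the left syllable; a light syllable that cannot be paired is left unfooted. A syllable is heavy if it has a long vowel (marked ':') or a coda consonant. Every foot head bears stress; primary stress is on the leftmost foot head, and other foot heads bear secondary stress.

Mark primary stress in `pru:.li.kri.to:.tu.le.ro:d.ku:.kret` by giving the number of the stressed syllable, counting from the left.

Weights: 1 pru: H, 2 li L, 3 kri L, 4 to: H, 5 tu L, 6 le L, 7 ro:d H, 8 ku: H, 9 kret H.
Parse right to left (heavy = foot alone; LL = one foot; stranded L unfooted): (ˈpru:) (ˈli.kri) (ˈto:) (ˈtu.le) (ˈro:d) (ˈku:) (ˈkret).
Foot heads: 1, 2, 4, 5, 7, 8, 9.
Primary stress on the leftmost head = syllable 1.
Primary stress: syllable 1 → ˈpru:.li.kri.to:.tu.le.ro:d.ku:.kret.

1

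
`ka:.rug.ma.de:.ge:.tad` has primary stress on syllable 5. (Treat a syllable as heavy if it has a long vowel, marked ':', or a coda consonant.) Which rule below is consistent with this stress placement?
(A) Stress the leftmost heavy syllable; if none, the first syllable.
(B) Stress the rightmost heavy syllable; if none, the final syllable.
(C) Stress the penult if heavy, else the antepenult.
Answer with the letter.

C

Rule A → syllable 1 (observed: 5).
Rule B → syllable 6 (observed: 5).
Rule C → syllable 5 ✓.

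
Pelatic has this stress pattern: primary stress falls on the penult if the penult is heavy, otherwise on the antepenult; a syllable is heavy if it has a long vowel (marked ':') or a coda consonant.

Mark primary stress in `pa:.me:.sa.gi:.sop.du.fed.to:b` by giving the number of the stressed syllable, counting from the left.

Weights: 6 du L, 7 fed H, 8 to:b H.
The penult (syllable 7, fed) is heavy, so it takes stress.
Primary stress: syllable 7 → pa:.me:.sa.gi:.sop.du.ˈfed.to:b.

7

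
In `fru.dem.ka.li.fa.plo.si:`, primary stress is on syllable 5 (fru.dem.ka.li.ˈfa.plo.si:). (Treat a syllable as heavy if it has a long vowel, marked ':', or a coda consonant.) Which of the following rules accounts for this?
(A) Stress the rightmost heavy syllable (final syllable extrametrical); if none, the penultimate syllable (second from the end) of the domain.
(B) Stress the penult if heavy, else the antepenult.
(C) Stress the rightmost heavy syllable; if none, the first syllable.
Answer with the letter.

Rule A → syllable 2 (observed: 5).
Rule B → syllable 5 ✓.
Rule C → syllable 7 (observed: 5).

B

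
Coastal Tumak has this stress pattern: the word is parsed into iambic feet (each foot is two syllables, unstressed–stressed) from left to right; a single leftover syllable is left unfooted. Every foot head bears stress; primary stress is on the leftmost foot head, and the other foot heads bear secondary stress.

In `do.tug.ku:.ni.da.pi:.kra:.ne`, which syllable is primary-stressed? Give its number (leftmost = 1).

2

Parse left to right into iambic (σˈσ) feet: (do.ˈtug) (ku:.ˈni) (da.ˈpi:) (kra:.ˈne).
Foot heads (stressed positions): 2, 4, 6, 8.
End Rule Leftmost: primary stress on the leftmost head = syllable 2.
Primary stress: syllable 2 → do.ˈtug.ku:.ni.da.pi:.kra:.ne.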